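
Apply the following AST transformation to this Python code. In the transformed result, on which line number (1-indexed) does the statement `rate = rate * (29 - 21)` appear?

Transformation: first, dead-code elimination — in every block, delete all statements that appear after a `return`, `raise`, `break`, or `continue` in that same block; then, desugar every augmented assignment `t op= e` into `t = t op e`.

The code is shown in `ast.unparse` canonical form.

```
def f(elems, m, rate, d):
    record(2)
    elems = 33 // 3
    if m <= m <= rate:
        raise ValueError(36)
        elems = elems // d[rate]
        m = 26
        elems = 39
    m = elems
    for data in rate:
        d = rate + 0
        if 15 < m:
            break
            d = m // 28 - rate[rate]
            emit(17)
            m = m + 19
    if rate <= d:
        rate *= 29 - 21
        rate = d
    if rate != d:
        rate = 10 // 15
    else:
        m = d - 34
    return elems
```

12

Transformed code:
def f(elems, m, rate, d):
    record(2)
    elems = 33 // 3
    if m <= m <= rate:
        raise ValueError(36)
    m = elems
    for data in rate:
        d = rate + 0
        if 15 < m:
            break
    if rate <= d:
        rate = rate * (29 - 21)
        rate = d
    if rate != d:
        rate = 10 // 15
    else:
        m = d - 34
    return elems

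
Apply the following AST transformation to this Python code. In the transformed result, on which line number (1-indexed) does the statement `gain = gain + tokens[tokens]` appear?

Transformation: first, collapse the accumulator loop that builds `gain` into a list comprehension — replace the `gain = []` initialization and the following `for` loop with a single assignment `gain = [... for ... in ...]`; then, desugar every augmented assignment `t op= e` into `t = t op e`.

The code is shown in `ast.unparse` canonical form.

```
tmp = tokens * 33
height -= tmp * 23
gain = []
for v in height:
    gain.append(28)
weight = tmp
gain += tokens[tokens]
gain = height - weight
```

5

Transformed code:
tmp = tokens * 33
height = height - tmp * 23
gain = [28 for v in height]
weight = tmp
gain = gain + tokens[tokens]
gain = height - weight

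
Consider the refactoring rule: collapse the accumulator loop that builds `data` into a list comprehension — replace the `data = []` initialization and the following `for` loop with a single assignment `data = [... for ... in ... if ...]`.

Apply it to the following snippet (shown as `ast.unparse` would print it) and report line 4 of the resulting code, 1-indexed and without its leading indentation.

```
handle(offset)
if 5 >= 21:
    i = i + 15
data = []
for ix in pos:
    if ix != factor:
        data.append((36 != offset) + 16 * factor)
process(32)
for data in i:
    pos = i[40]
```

Transformed code:
handle(offset)
if 5 >= 21:
    i = i + 15
data = [(36 != offset) + 16 * factor for ix in pos if ix != factor]
process(32)
for data in i:
    pos = i[40]

data = [(36 != offset) + 16 * factor for ix in pos if ix != factor]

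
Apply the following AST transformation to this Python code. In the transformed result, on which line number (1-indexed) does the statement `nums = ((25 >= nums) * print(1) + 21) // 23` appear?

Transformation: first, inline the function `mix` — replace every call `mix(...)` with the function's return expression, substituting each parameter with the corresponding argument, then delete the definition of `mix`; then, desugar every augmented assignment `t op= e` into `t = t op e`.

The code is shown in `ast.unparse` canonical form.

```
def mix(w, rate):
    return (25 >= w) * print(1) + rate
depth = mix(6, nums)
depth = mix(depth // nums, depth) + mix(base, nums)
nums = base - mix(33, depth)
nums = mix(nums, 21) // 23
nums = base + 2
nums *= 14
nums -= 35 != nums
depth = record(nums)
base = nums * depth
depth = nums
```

Transformed code:
depth = (25 >= 6) * print(1) + nums
depth = (25 >= depth // nums) * print(1) + depth + ((25 >= base) * print(1) + nums)
nums = base - ((25 >= 33) * print(1) + depth)
nums = ((25 >= nums) * print(1) + 21) // 23
nums = base + 2
nums = nums * 14
nums = nums - (35 != nums)
depth = record(nums)
base = nums * depth
depth = nums

4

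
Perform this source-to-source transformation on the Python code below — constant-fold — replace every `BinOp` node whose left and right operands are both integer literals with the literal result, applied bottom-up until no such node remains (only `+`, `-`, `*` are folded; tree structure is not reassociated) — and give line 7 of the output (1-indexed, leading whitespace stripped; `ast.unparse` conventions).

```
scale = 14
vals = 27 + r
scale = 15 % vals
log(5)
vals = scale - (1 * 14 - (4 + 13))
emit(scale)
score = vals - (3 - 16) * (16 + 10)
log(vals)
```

score = vals - -338

Transformed code:
scale = 14
vals = 27 + r
scale = 15 % vals
log(5)
vals = scale - -3
emit(scale)
score = vals - -338
log(vals)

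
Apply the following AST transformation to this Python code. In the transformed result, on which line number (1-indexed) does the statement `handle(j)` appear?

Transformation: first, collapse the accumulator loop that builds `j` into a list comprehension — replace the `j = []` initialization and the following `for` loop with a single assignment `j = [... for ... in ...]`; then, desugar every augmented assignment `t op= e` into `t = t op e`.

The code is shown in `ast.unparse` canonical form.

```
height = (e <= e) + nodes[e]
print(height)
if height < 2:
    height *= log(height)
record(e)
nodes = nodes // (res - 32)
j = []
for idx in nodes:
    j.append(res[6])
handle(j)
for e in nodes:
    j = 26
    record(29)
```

Transformed code:
height = (e <= e) + nodes[e]
print(height)
if height < 2:
    height = height * log(height)
record(e)
nodes = nodes // (res - 32)
j = [res[6] for idx in nodes]
handle(j)
for e in nodes:
    j = 26
    record(29)

8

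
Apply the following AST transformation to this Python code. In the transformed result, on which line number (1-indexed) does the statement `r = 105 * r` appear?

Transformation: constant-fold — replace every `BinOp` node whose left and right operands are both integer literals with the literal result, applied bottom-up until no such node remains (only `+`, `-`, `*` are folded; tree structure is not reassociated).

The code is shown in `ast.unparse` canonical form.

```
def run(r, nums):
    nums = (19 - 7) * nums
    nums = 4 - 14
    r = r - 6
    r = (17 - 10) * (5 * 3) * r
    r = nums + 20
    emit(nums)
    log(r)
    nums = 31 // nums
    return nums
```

Transformed code:
def run(r, nums):
    nums = 12 * nums
    nums = -10
    r = r - 6
    r = 105 * r
    r = nums + 20
    emit(nums)
    log(r)
    nums = 31 // nums
    return nums

5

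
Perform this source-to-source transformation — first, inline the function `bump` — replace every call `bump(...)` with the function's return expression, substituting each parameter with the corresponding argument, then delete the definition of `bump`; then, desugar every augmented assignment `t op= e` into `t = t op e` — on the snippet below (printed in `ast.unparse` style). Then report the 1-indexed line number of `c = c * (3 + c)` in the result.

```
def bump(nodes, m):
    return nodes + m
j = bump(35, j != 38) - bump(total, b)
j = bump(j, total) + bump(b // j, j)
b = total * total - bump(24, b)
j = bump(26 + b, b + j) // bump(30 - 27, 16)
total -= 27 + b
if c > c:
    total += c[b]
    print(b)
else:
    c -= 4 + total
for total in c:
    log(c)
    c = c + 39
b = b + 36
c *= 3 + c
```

15

Transformed code:
j = 35 + (j != 38) - (total + b)
j = j + total + (b // j + j)
b = total * total - (24 + b)
j = (26 + b + (b + j)) // (30 - 27 + 16)
total = total - (27 + b)
if c > c:
    total = total + c[b]
    print(b)
else:
    c = c - (4 + total)
for total in c:
    log(c)
    c = c + 39
b = b + 36
c = c * (3 + c)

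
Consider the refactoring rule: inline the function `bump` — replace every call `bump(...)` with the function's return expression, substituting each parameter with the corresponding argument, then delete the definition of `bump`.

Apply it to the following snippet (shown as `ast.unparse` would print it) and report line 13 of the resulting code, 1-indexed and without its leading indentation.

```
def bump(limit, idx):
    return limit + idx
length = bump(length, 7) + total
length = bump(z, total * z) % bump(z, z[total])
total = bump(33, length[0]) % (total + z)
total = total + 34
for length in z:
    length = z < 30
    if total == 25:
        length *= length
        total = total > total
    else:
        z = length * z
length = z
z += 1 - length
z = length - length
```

z += 1 - length

Transformed code:
length = length + 7 + total
length = (z + total * z) % (z + z[total])
total = (33 + length[0]) % (total + z)
total = total + 34
for length in z:
    length = z < 30
    if total == 25:
        length *= length
        total = total > total
    else:
        z = length * z
length = z
z += 1 - length
z = length - length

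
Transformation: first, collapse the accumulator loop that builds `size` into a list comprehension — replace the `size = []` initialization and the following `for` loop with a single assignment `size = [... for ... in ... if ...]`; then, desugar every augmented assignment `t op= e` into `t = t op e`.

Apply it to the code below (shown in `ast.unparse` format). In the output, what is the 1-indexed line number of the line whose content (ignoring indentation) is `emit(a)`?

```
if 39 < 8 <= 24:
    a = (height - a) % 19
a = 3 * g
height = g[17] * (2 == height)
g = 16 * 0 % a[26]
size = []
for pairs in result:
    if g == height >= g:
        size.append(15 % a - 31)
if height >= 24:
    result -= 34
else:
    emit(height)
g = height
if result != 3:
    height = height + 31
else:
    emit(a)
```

Transformed code:
if 39 < 8 <= 24:
    a = (height - a) % 19
a = 3 * g
height = g[17] * (2 == height)
g = 16 * 0 % a[26]
size = [15 % a - 31 for pairs in result if g == height >= g]
if height >= 24:
    result = result - 34
else:
    emit(height)
g = height
if result != 3:
    height = height + 31
else:
    emit(a)

15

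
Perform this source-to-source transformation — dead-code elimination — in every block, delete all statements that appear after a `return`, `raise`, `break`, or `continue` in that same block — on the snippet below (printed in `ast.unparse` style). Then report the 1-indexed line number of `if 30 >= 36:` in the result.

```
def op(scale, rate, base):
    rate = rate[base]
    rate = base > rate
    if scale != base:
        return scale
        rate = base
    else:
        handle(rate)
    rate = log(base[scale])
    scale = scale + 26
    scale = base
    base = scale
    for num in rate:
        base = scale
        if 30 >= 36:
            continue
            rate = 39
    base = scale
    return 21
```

14

Transformed code:
def op(scale, rate, base):
    rate = rate[base]
    rate = base > rate
    if scale != base:
        return scale
    else:
        handle(rate)
    rate = log(base[scale])
    scale = scale + 26
    scale = base
    base = scale
    for num in rate:
        base = scale
        if 30 >= 36:
            continue
    base = scale
    return 21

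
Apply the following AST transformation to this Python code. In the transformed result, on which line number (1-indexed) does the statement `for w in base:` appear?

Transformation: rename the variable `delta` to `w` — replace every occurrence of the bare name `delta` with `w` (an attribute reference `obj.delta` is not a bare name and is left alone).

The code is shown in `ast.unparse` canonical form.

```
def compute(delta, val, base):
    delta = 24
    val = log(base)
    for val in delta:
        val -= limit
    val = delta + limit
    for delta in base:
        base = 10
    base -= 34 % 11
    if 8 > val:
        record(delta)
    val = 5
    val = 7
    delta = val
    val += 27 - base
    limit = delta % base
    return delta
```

7

Transformed code:
def compute(w, val, base):
    w = 24
    val = log(base)
    for val in w:
        val -= limit
    val = w + limit
    for w in base:
        base = 10
    base -= 34 % 11
    if 8 > val:
        record(w)
    val = 5
    val = 7
    w = val
    val += 27 - base
    limit = w % base
    return w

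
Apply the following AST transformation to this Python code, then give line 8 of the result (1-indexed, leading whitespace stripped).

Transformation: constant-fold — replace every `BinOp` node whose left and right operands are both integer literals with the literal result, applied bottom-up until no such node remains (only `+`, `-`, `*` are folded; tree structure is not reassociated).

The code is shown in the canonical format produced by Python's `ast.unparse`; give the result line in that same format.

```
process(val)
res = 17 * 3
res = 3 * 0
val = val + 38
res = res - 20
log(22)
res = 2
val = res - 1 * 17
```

val = res - 17

Transformed code:
process(val)
res = 51
res = 0
val = val + 38
res = res - 20
log(22)
res = 2
val = res - 17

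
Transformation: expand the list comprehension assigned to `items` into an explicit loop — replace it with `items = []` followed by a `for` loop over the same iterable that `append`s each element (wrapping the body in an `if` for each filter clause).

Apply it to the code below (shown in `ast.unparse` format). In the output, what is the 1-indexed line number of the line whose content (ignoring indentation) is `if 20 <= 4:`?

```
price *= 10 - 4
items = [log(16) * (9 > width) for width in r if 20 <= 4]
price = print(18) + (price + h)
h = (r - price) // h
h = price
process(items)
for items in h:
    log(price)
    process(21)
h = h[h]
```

Transformed code:
price *= 10 - 4
items = []
for width in r:
    if 20 <= 4:
        items.append(log(16) * (9 > width))
price = print(18) + (price + h)
h = (r - price) // h
h = price
process(items)
for items in h:
    log(price)
    process(21)
h = h[h]

4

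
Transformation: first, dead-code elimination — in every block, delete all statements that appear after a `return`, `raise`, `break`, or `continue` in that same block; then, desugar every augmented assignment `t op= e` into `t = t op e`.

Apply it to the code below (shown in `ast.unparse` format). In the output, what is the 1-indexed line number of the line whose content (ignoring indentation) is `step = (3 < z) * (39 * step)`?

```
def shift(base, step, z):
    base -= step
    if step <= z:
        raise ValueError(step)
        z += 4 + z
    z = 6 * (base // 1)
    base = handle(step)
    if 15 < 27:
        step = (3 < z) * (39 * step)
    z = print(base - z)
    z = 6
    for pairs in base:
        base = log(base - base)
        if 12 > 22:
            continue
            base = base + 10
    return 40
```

Transformed code:
def shift(base, step, z):
    base = base - step
    if step <= z:
        raise ValueError(step)
    z = 6 * (base // 1)
    base = handle(step)
    if 15 < 27:
        step = (3 < z) * (39 * step)
    z = print(base - z)
    z = 6
    for pairs in base:
        base = log(base - base)
        if 12 > 22:
            continue
    return 40

8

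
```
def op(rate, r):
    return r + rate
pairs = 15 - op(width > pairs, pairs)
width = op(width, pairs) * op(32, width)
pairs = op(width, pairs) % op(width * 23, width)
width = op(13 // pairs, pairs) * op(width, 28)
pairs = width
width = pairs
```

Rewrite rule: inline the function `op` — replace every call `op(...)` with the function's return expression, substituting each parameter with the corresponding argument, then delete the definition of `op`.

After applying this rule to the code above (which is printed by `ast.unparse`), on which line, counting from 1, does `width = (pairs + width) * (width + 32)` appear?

2

Transformed code:
pairs = 15 - (pairs + (width > pairs))
width = (pairs + width) * (width + 32)
pairs = (pairs + width) % (width + width * 23)
width = (pairs + 13 // pairs) * (28 + width)
pairs = width
width = pairs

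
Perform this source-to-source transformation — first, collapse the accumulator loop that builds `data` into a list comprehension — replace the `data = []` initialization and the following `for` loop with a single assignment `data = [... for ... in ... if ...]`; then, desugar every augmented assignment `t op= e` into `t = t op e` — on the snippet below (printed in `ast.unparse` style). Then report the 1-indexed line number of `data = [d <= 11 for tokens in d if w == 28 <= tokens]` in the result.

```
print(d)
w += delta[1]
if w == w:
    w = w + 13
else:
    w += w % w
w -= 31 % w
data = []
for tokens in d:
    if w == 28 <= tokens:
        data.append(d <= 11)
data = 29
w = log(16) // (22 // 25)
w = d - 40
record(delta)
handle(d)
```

Transformed code:
print(d)
w = w + delta[1]
if w == w:
    w = w + 13
else:
    w = w + w % w
w = w - 31 % w
data = [d <= 11 for tokens in d if w == 28 <= tokens]
data = 29
w = log(16) // (22 // 25)
w = d - 40
record(delta)
handle(d)

8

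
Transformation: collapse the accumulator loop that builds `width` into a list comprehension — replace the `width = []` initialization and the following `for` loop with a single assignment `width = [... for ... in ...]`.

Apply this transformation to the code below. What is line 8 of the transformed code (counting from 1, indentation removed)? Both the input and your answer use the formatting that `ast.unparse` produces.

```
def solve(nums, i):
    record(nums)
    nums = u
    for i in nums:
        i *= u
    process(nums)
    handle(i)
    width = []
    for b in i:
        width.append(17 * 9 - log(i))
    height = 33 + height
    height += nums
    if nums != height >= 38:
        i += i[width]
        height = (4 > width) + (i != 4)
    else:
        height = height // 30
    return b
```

width = [17 * 9 - log(i) for b in i]

Transformed code:
def solve(nums, i):
    record(nums)
    nums = u
    for i in nums:
        i *= u
    process(nums)
    handle(i)
    width = [17 * 9 - log(i) for b in i]
    height = 33 + height
    height += nums
    if nums != height >= 38:
        i += i[width]
        height = (4 > width) + (i != 4)
    else:
        height = height // 30
    return b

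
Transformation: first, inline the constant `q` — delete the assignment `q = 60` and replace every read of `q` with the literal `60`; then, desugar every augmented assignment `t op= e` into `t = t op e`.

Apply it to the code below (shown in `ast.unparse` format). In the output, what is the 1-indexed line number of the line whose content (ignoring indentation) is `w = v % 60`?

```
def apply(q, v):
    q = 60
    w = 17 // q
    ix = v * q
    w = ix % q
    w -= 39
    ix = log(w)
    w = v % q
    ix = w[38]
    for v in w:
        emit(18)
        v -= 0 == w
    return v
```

7

Transformed code:
def apply(q, v):
    w = 17 // 60
    ix = v * 60
    w = ix % 60
    w = w - 39
    ix = log(w)
    w = v % 60
    ix = w[38]
    for v in w:
        emit(18)
        v = v - (0 == w)
    return v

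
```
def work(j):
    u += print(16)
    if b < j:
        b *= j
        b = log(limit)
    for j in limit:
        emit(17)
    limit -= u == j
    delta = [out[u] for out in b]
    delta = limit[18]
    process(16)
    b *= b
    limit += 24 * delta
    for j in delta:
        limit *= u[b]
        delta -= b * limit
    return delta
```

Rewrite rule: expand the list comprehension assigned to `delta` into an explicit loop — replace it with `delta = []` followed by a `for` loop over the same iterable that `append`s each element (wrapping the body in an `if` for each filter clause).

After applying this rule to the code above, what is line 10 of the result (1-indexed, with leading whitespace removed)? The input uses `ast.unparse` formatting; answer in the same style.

for out in b:

Transformed code:
def work(j):
    u += print(16)
    if b < j:
        b *= j
        b = log(limit)
    for j in limit:
        emit(17)
    limit -= u == j
    delta = []
    for out in b:
        delta.append(out[u])
    delta = limit[18]
    process(16)
    b *= b
    limit += 24 * delta
    for j in delta:
        limit *= u[b]
        delta -= b * limit
    return delta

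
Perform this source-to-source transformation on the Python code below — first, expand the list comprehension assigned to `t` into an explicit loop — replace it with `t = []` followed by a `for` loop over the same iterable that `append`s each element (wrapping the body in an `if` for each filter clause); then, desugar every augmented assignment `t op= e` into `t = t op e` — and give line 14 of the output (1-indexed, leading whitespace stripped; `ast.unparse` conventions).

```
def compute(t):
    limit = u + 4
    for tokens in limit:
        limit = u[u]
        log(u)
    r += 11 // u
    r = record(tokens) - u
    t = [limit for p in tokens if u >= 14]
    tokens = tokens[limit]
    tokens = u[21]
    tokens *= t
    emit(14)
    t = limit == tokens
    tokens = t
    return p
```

Transformed code:
def compute(t):
    limit = u + 4
    for tokens in limit:
        limit = u[u]
        log(u)
    r = r + 11 // u
    r = record(tokens) - u
    t = []
    for p in tokens:
        if u >= 14:
            t.append(limit)
    tokens = tokens[limit]
    tokens = u[21]
    tokens = tokens * t
    emit(14)
    t = limit == tokens
    tokens = t
    return p

tokens = tokens * t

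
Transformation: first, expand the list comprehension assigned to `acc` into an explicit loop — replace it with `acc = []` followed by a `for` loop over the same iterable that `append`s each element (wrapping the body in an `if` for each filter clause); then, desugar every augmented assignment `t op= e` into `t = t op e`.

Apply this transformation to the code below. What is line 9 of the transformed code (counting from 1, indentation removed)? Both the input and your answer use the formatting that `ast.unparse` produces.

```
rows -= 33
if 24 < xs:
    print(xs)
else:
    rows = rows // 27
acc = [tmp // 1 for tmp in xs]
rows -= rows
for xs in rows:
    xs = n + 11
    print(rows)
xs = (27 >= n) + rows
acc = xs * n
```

Transformed code:
rows = rows - 33
if 24 < xs:
    print(xs)
else:
    rows = rows // 27
acc = []
for tmp in xs:
    acc.append(tmp // 1)
rows = rows - rows
for xs in rows:
    xs = n + 11
    print(rows)
xs = (27 >= n) + rows
acc = xs * n

rows = rows - rows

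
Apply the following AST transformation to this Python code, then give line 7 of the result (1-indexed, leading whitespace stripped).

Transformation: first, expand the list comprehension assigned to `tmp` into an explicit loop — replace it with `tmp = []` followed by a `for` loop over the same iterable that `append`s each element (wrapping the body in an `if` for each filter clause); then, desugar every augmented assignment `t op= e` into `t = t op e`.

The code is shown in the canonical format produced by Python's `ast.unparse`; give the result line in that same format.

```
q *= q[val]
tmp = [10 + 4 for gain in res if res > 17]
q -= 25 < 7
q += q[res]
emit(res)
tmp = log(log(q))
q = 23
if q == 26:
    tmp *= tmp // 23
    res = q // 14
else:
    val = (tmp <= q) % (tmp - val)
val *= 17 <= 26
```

Transformed code:
q = q * q[val]
tmp = []
for gain in res:
    if res > 17:
        tmp.append(10 + 4)
q = q - (25 < 7)
q = q + q[res]
emit(res)
tmp = log(log(q))
q = 23
if q == 26:
    tmp = tmp * (tmp // 23)
    res = q // 14
else:
    val = (tmp <= q) % (tmp - val)
val = val * (17 <= 26)

q = q + q[res]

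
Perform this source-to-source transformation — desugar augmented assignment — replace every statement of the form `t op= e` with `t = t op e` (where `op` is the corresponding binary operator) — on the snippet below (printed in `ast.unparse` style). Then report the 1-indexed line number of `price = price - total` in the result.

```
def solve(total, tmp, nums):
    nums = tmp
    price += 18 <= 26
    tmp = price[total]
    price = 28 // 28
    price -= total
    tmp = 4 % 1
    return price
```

Transformed code:
def solve(total, tmp, nums):
    nums = tmp
    price = price + (18 <= 26)
    tmp = price[total]
    price = 28 // 28
    price = price - total
    tmp = 4 % 1
    return price

6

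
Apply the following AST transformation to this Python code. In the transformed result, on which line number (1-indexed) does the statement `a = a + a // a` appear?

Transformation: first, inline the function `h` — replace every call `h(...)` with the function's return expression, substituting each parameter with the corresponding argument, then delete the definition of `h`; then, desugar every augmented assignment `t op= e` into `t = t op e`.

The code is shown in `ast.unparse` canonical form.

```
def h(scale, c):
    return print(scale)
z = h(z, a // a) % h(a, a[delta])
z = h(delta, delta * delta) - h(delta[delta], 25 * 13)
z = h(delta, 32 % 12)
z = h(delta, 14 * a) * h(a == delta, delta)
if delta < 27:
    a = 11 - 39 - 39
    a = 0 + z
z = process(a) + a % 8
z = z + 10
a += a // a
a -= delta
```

Transformed code:
z = print(z) % print(a)
z = print(delta) - print(delta[delta])
z = print(delta)
z = print(delta) * print(a == delta)
if delta < 27:
    a = 11 - 39 - 39
    a = 0 + z
z = process(a) + a % 8
z = z + 10
a = a + a // a
a = a - delta

10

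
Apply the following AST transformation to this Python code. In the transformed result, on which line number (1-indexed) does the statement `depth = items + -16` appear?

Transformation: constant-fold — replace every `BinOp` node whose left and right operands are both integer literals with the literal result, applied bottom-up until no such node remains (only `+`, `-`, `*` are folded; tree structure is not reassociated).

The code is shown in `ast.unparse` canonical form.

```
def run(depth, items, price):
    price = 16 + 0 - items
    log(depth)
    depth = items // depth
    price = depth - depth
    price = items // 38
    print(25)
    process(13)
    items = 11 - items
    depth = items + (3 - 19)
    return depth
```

10

Transformed code:
def run(depth, items, price):
    price = 16 - items
    log(depth)
    depth = items // depth
    price = depth - depth
    price = items // 38
    print(25)
    process(13)
    items = 11 - items
    depth = items + -16
    return depth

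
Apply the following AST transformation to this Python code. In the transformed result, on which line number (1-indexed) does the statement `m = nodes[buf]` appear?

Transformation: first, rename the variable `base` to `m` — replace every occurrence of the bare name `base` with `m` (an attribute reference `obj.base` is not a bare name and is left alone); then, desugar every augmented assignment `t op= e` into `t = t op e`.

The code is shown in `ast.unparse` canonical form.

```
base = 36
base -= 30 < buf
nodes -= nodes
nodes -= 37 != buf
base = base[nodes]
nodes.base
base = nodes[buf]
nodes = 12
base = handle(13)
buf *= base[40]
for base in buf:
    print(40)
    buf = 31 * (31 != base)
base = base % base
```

7

Transformed code:
m = 36
m = m - (30 < buf)
nodes = nodes - nodes
nodes = nodes - (37 != buf)
m = m[nodes]
nodes.base
m = nodes[buf]
nodes = 12
m = handle(13)
buf = buf * m[40]
for m in buf:
    print(40)
    buf = 31 * (31 != m)
m = m % m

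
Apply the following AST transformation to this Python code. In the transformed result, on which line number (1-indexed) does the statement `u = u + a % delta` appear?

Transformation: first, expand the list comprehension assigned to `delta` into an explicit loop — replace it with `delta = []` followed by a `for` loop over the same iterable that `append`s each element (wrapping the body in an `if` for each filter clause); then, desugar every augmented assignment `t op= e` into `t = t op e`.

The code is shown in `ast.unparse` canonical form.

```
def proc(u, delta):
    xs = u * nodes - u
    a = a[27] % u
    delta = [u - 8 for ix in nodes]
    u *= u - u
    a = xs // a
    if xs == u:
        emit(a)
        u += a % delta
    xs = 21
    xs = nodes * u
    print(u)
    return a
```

Transformed code:
def proc(u, delta):
    xs = u * nodes - u
    a = a[27] % u
    delta = []
    for ix in nodes:
        delta.append(u - 8)
    u = u * (u - u)
    a = xs // a
    if xs == u:
        emit(a)
        u = u + a % delta
    xs = 21
    xs = nodes * u
    print(u)
    return a

11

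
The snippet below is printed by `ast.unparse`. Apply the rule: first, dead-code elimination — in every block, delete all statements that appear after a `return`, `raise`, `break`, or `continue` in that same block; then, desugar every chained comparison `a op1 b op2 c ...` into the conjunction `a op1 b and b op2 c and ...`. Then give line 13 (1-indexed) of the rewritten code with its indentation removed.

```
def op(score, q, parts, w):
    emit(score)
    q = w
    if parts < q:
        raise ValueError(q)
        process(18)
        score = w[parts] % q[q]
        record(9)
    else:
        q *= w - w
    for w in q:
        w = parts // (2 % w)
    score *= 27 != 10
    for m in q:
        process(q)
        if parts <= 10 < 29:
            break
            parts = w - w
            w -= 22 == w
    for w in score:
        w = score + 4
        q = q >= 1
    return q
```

Transformed code:
def op(score, q, parts, w):
    emit(score)
    q = w
    if parts < q:
        raise ValueError(q)
    else:
        q *= w - w
    for w in q:
        w = parts // (2 % w)
    score *= 27 != 10
    for m in q:
        process(q)
        if parts <= 10 and 10 < 29:
            break
    for w in score:
        w = score + 4
        q = q >= 1
    return q

if parts <= 10 and 10 < 29:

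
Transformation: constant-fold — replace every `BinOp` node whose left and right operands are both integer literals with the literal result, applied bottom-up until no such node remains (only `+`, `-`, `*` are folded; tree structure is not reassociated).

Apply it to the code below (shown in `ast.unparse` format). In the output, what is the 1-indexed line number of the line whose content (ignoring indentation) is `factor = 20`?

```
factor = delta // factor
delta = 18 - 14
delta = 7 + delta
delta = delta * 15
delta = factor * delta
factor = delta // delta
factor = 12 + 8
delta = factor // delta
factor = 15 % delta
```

Transformed code:
factor = delta // factor
delta = 4
delta = 7 + delta
delta = delta * 15
delta = factor * delta
factor = delta // delta
factor = 20
delta = factor // delta
factor = 15 % delta

7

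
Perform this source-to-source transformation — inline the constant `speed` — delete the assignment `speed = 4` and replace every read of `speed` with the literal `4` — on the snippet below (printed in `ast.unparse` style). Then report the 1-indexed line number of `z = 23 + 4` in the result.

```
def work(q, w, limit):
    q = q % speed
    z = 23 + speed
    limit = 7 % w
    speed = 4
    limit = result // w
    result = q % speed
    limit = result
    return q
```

3

Transformed code:
def work(q, w, limit):
    q = q % 4
    z = 23 + 4
    limit = 7 % w
    limit = result // w
    result = q % 4
    limit = result
    return q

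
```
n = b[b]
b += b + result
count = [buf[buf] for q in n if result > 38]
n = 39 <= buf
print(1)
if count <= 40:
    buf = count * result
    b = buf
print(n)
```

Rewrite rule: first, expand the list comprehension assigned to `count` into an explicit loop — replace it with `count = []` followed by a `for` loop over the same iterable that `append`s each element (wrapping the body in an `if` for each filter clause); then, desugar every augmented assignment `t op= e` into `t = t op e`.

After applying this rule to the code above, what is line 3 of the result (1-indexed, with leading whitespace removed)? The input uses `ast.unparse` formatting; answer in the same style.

count = []

Transformed code:
n = b[b]
b = b + (b + result)
count = []
for q in n:
    if result > 38:
        count.append(buf[buf])
n = 39 <= buf
print(1)
if count <= 40:
    buf = count * result
    b = buf
print(n)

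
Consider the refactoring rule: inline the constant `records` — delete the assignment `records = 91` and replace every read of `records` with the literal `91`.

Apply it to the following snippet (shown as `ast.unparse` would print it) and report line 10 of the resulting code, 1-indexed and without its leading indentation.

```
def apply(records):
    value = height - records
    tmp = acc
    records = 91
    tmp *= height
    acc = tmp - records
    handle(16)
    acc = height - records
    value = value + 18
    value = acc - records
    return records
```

return 91

Transformed code:
def apply(records):
    value = height - 91
    tmp = acc
    tmp *= height
    acc = tmp - 91
    handle(16)
    acc = height - 91
    value = value + 18
    value = acc - 91
    return 91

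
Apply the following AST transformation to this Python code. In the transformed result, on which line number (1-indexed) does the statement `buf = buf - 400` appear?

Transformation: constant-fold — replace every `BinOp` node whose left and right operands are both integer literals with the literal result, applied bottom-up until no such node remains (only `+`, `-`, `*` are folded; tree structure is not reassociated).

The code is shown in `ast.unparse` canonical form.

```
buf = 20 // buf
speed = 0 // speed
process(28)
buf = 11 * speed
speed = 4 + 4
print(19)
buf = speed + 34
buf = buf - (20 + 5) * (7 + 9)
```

Transformed code:
buf = 20 // buf
speed = 0 // speed
process(28)
buf = 11 * speed
speed = 8
print(19)
buf = speed + 34
buf = buf - 400

8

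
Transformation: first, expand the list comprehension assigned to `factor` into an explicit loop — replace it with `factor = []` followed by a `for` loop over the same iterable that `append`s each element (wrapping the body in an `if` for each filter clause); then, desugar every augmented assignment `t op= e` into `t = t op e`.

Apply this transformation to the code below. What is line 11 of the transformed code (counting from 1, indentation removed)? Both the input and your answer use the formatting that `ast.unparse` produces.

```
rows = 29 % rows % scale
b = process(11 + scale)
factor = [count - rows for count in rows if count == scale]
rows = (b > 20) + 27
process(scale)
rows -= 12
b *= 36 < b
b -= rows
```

b = b - rows

Transformed code:
rows = 29 % rows % scale
b = process(11 + scale)
factor = []
for count in rows:
    if count == scale:
        factor.append(count - rows)
rows = (b > 20) + 27
process(scale)
rows = rows - 12
b = b * (36 < b)
b = b - rows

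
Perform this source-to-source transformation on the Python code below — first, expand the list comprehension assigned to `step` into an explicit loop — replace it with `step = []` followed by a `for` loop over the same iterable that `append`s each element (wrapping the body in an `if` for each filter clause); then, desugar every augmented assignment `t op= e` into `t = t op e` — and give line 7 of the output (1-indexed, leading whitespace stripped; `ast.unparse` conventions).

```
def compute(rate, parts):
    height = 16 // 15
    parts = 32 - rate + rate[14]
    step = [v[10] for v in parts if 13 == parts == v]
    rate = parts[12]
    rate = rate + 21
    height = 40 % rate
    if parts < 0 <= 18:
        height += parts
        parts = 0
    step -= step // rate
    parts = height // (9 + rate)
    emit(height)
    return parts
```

Transformed code:
def compute(rate, parts):
    height = 16 // 15
    parts = 32 - rate + rate[14]
    step = []
    for v in parts:
        if 13 == parts == v:
            step.append(v[10])
    rate = parts[12]
    rate = rate + 21
    height = 40 % rate
    if parts < 0 <= 18:
        height = height + parts
        parts = 0
    step = step - step // rate
    parts = height // (9 + rate)
    emit(height)
    return parts

step.append(v[10])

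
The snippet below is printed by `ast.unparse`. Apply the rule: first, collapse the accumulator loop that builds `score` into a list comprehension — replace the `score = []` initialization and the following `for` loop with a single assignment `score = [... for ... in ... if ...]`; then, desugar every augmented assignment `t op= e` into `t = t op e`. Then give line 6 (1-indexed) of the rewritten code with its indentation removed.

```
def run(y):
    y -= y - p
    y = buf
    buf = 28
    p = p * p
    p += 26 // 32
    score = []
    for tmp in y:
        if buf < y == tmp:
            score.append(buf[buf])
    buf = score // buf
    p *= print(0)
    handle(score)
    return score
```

p = p + 26 // 32

Transformed code:
def run(y):
    y = y - (y - p)
    y = buf
    buf = 28
    p = p * p
    p = p + 26 // 32
    score = [buf[buf] for tmp in y if buf < y == tmp]
    buf = score // buf
    p = p * print(0)
    handle(score)
    return score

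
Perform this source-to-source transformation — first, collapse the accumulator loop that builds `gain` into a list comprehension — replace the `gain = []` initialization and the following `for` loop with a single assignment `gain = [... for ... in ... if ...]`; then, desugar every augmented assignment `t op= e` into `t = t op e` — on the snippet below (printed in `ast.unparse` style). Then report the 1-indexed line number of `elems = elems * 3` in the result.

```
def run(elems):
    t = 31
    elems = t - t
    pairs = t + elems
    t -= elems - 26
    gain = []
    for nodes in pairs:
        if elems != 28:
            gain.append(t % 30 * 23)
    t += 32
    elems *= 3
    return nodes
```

Transformed code:
def run(elems):
    t = 31
    elems = t - t
    pairs = t + elems
    t = t - (elems - 26)
    gain = [t % 30 * 23 for nodes in pairs if elems != 28]
    t = t + 32
    elems = elems * 3
    return nodes

8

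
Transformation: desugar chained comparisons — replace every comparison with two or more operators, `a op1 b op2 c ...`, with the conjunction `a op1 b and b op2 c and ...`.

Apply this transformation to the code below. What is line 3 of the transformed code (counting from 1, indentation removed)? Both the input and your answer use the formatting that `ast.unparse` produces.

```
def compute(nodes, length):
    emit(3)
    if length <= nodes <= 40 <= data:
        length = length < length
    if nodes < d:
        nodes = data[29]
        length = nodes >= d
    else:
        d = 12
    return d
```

if length <= nodes and nodes <= 40 and (40 <= data):

Transformed code:
def compute(nodes, length):
    emit(3)
    if length <= nodes and nodes <= 40 and (40 <= data):
        length = length < length
    if nodes < d:
        nodes = data[29]
        length = nodes >= d
    else:
        d = 12
    return d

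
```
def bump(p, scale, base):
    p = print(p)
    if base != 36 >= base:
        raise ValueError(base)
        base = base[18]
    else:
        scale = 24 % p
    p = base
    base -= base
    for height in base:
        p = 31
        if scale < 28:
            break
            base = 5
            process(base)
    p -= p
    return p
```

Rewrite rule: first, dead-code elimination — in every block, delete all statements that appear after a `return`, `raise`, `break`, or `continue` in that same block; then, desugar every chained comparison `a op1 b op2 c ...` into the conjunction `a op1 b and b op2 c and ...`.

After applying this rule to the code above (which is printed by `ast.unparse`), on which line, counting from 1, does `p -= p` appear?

Transformed code:
def bump(p, scale, base):
    p = print(p)
    if base != 36 and 36 >= base:
        raise ValueError(base)
    else:
        scale = 24 % p
    p = base
    base -= base
    for height in base:
        p = 31
        if scale < 28:
            break
    p -= p
    return p

13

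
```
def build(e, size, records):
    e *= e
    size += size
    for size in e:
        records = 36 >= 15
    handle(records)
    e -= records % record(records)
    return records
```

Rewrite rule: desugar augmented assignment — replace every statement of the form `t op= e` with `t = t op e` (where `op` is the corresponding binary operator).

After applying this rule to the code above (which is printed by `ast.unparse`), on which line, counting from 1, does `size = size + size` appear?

Transformed code:
def build(e, size, records):
    e = e * e
    size = size + size
    for size in e:
        records = 36 >= 15
    handle(records)
    e = e - records % record(records)
    return records

3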